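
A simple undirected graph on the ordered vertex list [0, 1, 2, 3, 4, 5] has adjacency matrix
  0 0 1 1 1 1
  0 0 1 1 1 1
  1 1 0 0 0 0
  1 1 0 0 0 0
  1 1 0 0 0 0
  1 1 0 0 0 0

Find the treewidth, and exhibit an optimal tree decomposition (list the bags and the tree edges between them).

The largest bag has 3 vertices, giving width 2; this decomposition certifies tw(G) ≤ 2. The edges 2–1–3–0–2 form a cycle, so G is not a tree and its treewidth is at least 2. Therefore the treewidth is 2.

Treewidth 2.
One such decomposition:
Bags: B1 = {0, 1, 2}  B2 = {0, 1, 3}  B3 = {0, 1, 4}  B4 = {0, 1, 5}
Tree: B1–B2, B2–B3, B3–B4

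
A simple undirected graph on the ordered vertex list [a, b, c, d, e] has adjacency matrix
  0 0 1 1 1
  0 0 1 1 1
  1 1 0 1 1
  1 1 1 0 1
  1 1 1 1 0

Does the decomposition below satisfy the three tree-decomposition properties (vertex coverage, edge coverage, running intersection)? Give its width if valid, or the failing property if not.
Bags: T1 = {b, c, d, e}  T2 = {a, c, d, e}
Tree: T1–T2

Yes; width 3.

Every vertex of G appears in some bag (union = {a, b, c, d, e}); every edge is covered by a bag; and for each vertex v the set of bags containing v is connected in the bag tree. The decomposition is therefore valid. The largest bag has 4 vertices, so the width is 3.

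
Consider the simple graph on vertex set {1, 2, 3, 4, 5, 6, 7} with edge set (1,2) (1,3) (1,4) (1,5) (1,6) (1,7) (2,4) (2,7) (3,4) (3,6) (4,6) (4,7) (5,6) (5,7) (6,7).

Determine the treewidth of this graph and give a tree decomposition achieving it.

Treewidth 3.
Bags: B1 = {1, 2, 4, 7}  B2 = {1, 4, 6, 7}  B3 = {1, 5, 6, 7}  B4 = {1, 3, 4, 6}
Tree: B1–B2, B2–B3, B2–B4

Each bag holds 4 vertices, so the decomposition has width 3, which upper-bounds the treewidth. On the other hand G contains the 4-clique {1, 2, 4, 7}. A clique must lie in a single bag of any decomposition, so no decomposition can have width below 3. The upper and lower bounds meet at 3, so that is the treewidth.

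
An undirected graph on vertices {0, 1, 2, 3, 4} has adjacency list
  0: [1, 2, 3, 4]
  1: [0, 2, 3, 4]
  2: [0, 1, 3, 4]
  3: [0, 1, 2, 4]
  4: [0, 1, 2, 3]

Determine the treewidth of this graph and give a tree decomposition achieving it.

Treewidth 4.
One optimal decomposition is:
Bags: B1 = {0, 1, 2, 3, 4}
Tree: (single bag)

With just one bag of size 5, the width is 5 − 1 = 4, so tw(G) ≤ 4. Conversely, {0, 1, 2, 3, 4} is a clique of size 5, and the vertices of any clique must share a bag in every tree decomposition; so some bag has ≥ 5 vertices and tw(G) ≥ 4. Therefore the treewidth is 4.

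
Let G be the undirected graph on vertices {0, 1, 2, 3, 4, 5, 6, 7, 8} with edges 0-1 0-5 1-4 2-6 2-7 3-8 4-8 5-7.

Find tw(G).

A width-1 tree decomposition is:
Bags: B1 = {2, 6}  B2 = {2, 7}  B3 = {5, 7}  B4 = {0, 5}  B5 = {0, 1}  B6 = {1, 4}  B7 = {4, 8}  B8 = {3, 8}
Tree: B1–B2, B2–B3, B3–B4, B4–B5, B5–B6, B6–B7, B7–B8
Every bag has size at most 2, so the width is 2 − 1 = 1 and tw(G) ≤ 1. Since G has at least one edge (e.g. 6–2), it is not an edgeless graph, so tw(G) ≥ 1. The upper and lower bounds meet at 1, so that is the treewidth.

1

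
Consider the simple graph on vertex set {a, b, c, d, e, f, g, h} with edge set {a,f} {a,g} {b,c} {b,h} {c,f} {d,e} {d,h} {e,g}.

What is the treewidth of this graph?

2

A width-2 tree decomposition is:
Bags: B1 = {d, e, h}  B2 = {b, e, h}  B3 = {b, c, e}  B4 = {c, e, f}  B5 = {a, e, f}  B6 = {a, e, g}
Tree: B1–B2, B2–B3, B3–B4, B4–B5, B5–B6
The largest bag has 3 vertices, giving width 2; this decomposition certifies tw(G) ≤ 2. Since e–d–h–b–c–f–a–g–e is a cycle in G, G is not acyclic. Forests are exactly the graphs of treewidth ≤ 1, so tw(G) ≥ 2. The upper and lower bounds meet at 2, so that is the treewidth.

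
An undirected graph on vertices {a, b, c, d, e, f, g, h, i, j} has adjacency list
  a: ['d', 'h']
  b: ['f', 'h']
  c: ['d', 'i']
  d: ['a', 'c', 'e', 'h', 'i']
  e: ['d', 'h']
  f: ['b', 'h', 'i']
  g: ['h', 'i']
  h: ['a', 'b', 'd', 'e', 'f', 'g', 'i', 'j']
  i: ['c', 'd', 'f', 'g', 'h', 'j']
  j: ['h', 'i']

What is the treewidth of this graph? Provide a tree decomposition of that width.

Treewidth 2.
One optimal decomposition is:
Bags: B1 = {f, h, i}  B2 = {b, f, h}  B3 = {d, h, i}  B4 = {c, d, i}  B5 = {h, i, j}  B6 = {a, d, h}  B7 = {d, e, h}  B8 = {g, h, i}
Tree: B1–B2, B1–B3, B3–B4, B3–B5, B3–B6, B6–B7, B1–B8

Every bag has size at most 3, so the width is 3 − 1 = 2 and tw(G) ≤ 2. For the lower bound, the 3 vertices {d, e, h} are pairwise adjacent, and any tree decomposition puts a clique entirely inside one bag — forcing width ≥ 2. Hence tw(G) = 2 exactly.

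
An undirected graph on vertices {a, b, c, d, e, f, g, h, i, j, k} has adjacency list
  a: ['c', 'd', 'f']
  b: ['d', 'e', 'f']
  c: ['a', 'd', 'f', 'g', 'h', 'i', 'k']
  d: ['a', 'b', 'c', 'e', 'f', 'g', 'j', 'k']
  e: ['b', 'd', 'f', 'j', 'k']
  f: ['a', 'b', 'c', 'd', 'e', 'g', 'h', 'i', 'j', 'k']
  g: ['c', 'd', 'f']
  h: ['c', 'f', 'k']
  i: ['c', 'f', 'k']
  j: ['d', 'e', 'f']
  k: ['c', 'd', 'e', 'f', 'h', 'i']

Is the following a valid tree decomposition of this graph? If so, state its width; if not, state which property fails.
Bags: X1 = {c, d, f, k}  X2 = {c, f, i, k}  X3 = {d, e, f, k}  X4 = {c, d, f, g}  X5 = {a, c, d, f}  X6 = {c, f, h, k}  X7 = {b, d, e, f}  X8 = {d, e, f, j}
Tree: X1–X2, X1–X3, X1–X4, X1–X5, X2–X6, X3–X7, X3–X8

Vertex coverage: the bags together contain {a, b, c, d, e, f, g, h, i, j, k}, the full vertex set. Edge coverage: each edge of G has both endpoints in at least one bag. Running intersection: for every vertex, the bags containing it form a connected subtree. All three properties hold, so this is a valid tree decomposition of width max|bag| − 1 = 3, and hence tw(G) ≤ 3.

Yes; width 3.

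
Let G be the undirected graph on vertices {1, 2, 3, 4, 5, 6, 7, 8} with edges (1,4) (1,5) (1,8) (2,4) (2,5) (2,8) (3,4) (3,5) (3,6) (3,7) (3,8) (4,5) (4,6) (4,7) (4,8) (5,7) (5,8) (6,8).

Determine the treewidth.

A width-3 tree decomposition is:
Bags: B1 = {1, 4, 5, 8}  B2 = {3, 4, 5, 8}  B3 = {3, 4, 6, 8}  B4 = {2, 4, 5, 8}  B5 = {3, 4, 5, 7}
Tree: B1–B2, B2–B3, B2–B4, B2–B5
The largest bag has 4 vertices, giving width 3; this decomposition certifies tw(G) ≤ 3. On the other hand G contains the 4-clique {1, 4, 5, 8}. A clique must lie in a single bag of any decomposition, so no decomposition can have width below 3. Hence tw(G) = 3 exactly.

3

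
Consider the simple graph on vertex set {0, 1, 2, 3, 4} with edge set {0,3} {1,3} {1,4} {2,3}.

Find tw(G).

A width-1 tree decomposition is:
Bags: B1 = {1, 3}  B2 = {0, 3}  B3 = {2, 3}  B4 = {1, 4}
Tree: B1–B2, B1–B3, B1–B4
The largest bag has 2 vertices, giving width 1; this decomposition certifies tw(G) ≤ 1. G has an edge, so its treewidth is at least 1. Hence tw(G) = 1 exactly.

1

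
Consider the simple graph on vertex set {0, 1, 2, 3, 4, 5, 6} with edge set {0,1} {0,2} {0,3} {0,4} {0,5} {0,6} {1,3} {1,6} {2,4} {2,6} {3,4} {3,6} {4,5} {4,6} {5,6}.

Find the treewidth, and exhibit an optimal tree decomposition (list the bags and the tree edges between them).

Every bag has size at most 4, so the width is 4 − 1 = 3 and tw(G) ≤ 3. For the lower bound, the 4 vertices {0, 1, 3, 6} are pairwise adjacent, and any tree decomposition puts a clique entirely inside one bag — forcing width ≥ 3. The upper and lower bounds meet at 3, so that is the treewidth.

Treewidth 3.
One optimal decomposition is:
Bags: B1 = {0, 1, 3, 6}  B2 = {0, 3, 4, 6}  B3 = {0, 2, 4, 6}  B4 = {0, 4, 5, 6}
Tree: B1–B2, B2–B3, B2–B4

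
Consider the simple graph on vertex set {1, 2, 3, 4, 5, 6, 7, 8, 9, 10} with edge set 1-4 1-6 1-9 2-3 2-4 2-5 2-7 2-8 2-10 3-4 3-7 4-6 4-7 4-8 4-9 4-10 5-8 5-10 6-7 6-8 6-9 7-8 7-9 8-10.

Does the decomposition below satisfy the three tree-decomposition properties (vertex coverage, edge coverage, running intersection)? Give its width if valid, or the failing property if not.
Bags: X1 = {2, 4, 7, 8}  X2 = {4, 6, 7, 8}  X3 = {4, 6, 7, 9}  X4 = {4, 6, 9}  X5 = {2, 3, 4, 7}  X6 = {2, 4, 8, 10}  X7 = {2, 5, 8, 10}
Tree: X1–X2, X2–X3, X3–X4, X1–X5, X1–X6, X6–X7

A tree decomposition must satisfy three properties: every vertex lies in some bag; for every edge, both endpoints lie together in some bag; and for every vertex, the bags containing it form a connected subtree. Here vertex 1 appears in no bag, so the decomposition is invalid.

No — vertex 1 appears in no bag.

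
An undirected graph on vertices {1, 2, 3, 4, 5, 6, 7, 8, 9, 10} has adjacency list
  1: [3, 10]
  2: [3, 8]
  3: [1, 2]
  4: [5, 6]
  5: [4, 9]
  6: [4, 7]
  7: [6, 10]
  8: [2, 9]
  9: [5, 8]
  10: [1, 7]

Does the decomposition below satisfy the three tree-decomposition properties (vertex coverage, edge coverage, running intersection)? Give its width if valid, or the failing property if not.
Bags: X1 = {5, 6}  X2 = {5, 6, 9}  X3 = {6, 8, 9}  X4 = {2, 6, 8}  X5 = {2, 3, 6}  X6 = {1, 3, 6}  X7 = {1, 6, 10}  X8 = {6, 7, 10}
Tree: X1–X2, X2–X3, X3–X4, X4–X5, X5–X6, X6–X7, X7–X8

A tree decomposition must satisfy three properties: every vertex lies in some bag; for every edge, both endpoints lie together in some bag; and for every vertex, the bags containing it form a connected subtree. Here vertex 4 appears in no bag, so the decomposition is invalid.

No — vertex 4 appears in no bag.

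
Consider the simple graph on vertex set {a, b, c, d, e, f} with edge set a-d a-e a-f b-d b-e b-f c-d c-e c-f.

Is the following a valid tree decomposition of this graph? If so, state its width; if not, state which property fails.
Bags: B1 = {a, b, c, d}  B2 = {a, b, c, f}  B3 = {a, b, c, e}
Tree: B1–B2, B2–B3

Every vertex of G appears in some bag (union = {a, b, c, d, e, f}); every edge is covered by a bag; and for each vertex v the set of bags containing v is connected in the bag tree. The decomposition is therefore valid. The largest bag has 4 vertices, so the width is 3.

Yes; width 3.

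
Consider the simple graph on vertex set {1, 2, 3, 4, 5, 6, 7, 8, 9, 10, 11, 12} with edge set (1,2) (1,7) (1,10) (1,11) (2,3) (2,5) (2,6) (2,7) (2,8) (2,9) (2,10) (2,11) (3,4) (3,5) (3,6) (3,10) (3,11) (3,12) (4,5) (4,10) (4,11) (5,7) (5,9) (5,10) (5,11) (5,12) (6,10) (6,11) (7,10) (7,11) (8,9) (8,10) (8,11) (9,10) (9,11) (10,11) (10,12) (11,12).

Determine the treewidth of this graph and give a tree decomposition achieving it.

Treewidth 4.
Bags: B1 = {2, 5, 7, 10, 11}  B2 = {2, 3, 5, 10, 11}  B3 = {3, 4, 5, 10, 11}  B4 = {2, 3, 6, 10, 11}  B5 = {2, 5, 9, 10, 11}  B6 = {3, 5, 10, 11, 12}  B7 = {2, 8, 9, 10, 11}  B8 = {1, 2, 7, 10, 11}
Tree: B1–B2, B2–B3, B2–B4, B2–B5, B2–B6, B5–B7, B1–B8

The largest bag has 5 vertices, giving width 4; this decomposition certifies tw(G) ≤ 4. On the other hand G contains the 5-clique {2, 8, 9, 10, 11}. A clique must lie in a single bag of any decomposition, so no decomposition can have width below 4. The upper and lower bounds meet at 4, so that is the treewidth.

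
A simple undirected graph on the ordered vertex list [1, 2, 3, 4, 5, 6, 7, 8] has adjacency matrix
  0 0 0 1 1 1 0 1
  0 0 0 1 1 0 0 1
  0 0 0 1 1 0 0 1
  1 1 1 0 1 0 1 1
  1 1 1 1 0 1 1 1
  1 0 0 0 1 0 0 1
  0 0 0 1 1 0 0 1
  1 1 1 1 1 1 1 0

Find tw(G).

A width-3 tree decomposition is:
Bags: B1 = {3, 4, 5, 8}  B2 = {1, 4, 5, 8}  B3 = {2, 4, 5, 8}  B4 = {4, 5, 7, 8}  B5 = {1, 5, 6, 8}
Tree: B1–B2, B1–B3, B3–B4, B2–B5
The largest bag has 4 vertices, giving width 3; this decomposition certifies tw(G) ≤ 3. For the lower bound, the 4 vertices {1, 4, 5, 8} are pairwise adjacent, and any tree decomposition puts a clique entirely inside one bag — forcing width ≥ 3. Combining the bounds, tw(G) = 3.

3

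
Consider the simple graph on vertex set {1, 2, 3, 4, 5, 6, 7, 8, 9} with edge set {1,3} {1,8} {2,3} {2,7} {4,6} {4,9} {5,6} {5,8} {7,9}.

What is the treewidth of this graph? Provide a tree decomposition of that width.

Treewidth 2.
One such decomposition:
Bags: B1 = {5, 6, 8}  B2 = {1, 6, 8}  B3 = {1, 3, 6}  B4 = {2, 3, 6}  B5 = {2, 6, 7}  B6 = {6, 7, 9}  B7 = {4, 6, 9}
Tree: B1–B2, B2–B3, B3–B4, B4–B5, B5–B6, B6–B7

Each bag holds 3 vertices, so the decomposition has width 2, which upper-bounds the treewidth. For the lower bound, G contains the cycle 6–5–8–1–3–2–7–9–4–6, so G is not a forest; only forests have treewidth ≤ 1, hence tw(G) ≥ 2. The upper and lower bounds meet at 2, so that is the treewidth.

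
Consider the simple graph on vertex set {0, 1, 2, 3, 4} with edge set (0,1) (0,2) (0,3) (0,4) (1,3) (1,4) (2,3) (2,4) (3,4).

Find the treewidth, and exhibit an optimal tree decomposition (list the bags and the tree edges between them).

Treewidth 3.
One such decomposition:
Bags: B1 = {0, 2, 3, 4}  B2 = {0, 1, 3, 4}
Tree: B1–B2

The largest bag has 4 vertices, giving width 3; this decomposition certifies tw(G) ≤ 3. For the lower bound, the 4 vertices {0, 1, 3, 4} are pairwise adjacent, and any tree decomposition puts a clique entirely inside one bag — forcing width ≥ 3. Hence tw(G) = 3 exactly.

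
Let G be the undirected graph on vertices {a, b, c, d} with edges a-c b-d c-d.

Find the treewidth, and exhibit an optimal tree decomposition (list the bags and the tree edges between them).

Treewidth 1.
Bags: B1 = {b, d}  B2 = {c, d}  B3 = {a, c}
Tree: B1–B2, B2–B3

The largest bag has 2 vertices, giving width 1; this decomposition certifies tw(G) ≤ 1. Since G has at least one edge (e.g. b–d), it is not an edgeless graph, so tw(G) ≥ 1. Combining the bounds, tw(G) = 1.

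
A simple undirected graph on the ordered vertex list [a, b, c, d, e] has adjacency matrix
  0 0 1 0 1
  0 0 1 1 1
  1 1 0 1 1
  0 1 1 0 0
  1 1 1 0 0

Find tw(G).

2

A width-2 tree decomposition is:
Bags: B1 = {b, c, e}  B2 = {b, c, d}  B3 = {a, c, e}
Tree: B1–B2, B1–B3
Each bag holds 3 vertices, so the decomposition has width 2, which upper-bounds the treewidth. For the lower bound, the 3 vertices {b, c, d} are pairwise adjacent, and any tree decomposition puts a clique entirely inside one bag — forcing width ≥ 2. Therefore the treewidth is 2.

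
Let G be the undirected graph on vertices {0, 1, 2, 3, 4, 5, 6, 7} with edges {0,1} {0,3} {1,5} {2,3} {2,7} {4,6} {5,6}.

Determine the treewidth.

1

A width-1 tree decomposition is:
Bags: B1 = {4, 6}  B2 = {5, 6}  B3 = {1, 5}  B4 = {0, 1}  B5 = {0, 3}  B6 = {2, 3}  B7 = {2, 7}
Tree: B1–B2, B2–B3, B3–B4, B4–B5, B5–B6, B6–B7
Every bag has size at most 2, so the width is 2 − 1 = 1 and tw(G) ≤ 1. Since G has at least one edge (e.g. 4–6), it is not an edgeless graph, so tw(G) ≥ 1. The upper and lower bounds meet at 1, so that is the treewidth.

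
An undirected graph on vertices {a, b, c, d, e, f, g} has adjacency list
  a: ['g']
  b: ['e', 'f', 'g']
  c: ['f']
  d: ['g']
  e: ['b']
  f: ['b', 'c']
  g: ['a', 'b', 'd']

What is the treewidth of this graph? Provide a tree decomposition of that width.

Every bag has size at most 2, so the width is 2 − 1 = 1 and tw(G) ≤ 1. Any graph with an edge has treewidth ≥ 1, and G has the edge d–g. Combining the bounds, tw(G) = 1.

Treewidth 1.
Bags: B1 = {d, g}  B2 = {a, g}  B3 = {b, g}  B4 = {b, f}  B5 = {c, f}  B6 = {b, e}
Tree: B1–B2, B1–B3, B3–B4, B4–B5, B4–B6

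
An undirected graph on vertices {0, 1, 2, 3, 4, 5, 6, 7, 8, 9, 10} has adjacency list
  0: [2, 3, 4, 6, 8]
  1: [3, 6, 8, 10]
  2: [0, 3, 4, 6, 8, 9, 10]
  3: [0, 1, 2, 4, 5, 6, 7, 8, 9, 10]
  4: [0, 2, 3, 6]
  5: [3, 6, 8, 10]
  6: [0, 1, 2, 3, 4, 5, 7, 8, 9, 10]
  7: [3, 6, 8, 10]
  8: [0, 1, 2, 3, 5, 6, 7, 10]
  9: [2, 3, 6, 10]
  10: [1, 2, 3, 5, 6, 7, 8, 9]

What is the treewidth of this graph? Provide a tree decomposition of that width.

Treewidth 4.
One optimal decomposition is:
Bags: B1 = {0, 2, 3, 6, 8}  B2 = {2, 3, 6, 8, 10}  B3 = {2, 3, 6, 9, 10}  B4 = {0, 2, 3, 4, 6}  B5 = {3, 5, 6, 8, 10}  B6 = {1, 3, 6, 8, 10}  B7 = {3, 6, 7, 8, 10}
Tree: B1–B2, B2–B3, B1–B4, B2–B5, B2–B6, B5–B7

Every bag has size at most 5, so the width is 5 − 1 = 4 and tw(G) ≤ 4. For the lower bound, the 5 vertices {0, 2, 3, 6, 8} are pairwise adjacent, and any tree decomposition puts a clique entirely inside one bag — forcing width ≥ 4. The upper and lower bounds meet at 4, so that is the treewidth.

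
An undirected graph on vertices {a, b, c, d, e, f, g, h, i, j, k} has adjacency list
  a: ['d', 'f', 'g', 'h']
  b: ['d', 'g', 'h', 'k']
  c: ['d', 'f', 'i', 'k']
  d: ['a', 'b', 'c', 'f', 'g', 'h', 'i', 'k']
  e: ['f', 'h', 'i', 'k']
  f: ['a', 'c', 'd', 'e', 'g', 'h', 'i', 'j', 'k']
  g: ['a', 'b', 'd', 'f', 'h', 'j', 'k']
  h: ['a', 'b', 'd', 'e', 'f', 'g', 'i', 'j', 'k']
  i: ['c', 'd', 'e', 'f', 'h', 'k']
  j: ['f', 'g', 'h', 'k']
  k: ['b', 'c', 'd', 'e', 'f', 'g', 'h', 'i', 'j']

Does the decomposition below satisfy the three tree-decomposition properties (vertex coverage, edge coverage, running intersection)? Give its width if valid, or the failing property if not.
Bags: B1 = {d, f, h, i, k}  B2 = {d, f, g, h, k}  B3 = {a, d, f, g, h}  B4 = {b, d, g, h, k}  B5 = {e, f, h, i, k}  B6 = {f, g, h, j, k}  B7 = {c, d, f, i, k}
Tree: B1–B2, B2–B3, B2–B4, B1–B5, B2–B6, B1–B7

Yes; width 4.

Checking the three conditions: (i) the bags cover all of {a, b, c, d, e, f, g, h, i, j, k}; (ii) for each edge, some bag contains both endpoints; (iii) the bags containing any fixed vertex form a subtree. All hold, so the decomposition is valid with width 5 − 1 = 4.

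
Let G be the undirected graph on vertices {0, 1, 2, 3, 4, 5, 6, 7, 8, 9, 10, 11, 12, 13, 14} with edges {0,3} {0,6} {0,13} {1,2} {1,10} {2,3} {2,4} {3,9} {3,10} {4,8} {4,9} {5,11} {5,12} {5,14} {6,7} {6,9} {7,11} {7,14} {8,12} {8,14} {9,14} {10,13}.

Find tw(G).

3

A width-3 tree decomposition is:
Bags: B1 = {5, 7, 11, 12}  B2 = {5, 7, 12, 14}  B3 = {7, 8, 12, 14}  B4 = {6, 7, 8, 14}  B5 = {6, 8, 9, 14}  B6 = {4, 6, 8, 9}  B7 = {0, 4, 6, 9}  B8 = {0, 3, 4, 9}  B9 = {0, 2, 3, 4}  B10 = {0, 2, 3, 13}  B11 = {2, 3, 10, 13}  B12 = {1, 2, 10, 13}
Tree: B1–B2, B2–B3, B3–B4, B4–B5, B5–B6, B6–B7, B7–B8, B8–B9, B9–B10, B10–B11, B11–B12
Each bag holds 4 vertices, so the decomposition has width 3, which upper-bounds the treewidth. For the lower bound: the 4 vertex sets {5,11,12}, {7}, {14}, {4,6,8,9} are disjoint, each induces a connected subgraph, and every pair is joined by at least one edge of G. Contracting each set to a single vertex therefore yields K_{4} as a minor, and since treewidth is minor-monotone, tw(G) ≥ tw(K_{4}) = 3. The upper and lower bounds meet at 3, so that is the treewidth.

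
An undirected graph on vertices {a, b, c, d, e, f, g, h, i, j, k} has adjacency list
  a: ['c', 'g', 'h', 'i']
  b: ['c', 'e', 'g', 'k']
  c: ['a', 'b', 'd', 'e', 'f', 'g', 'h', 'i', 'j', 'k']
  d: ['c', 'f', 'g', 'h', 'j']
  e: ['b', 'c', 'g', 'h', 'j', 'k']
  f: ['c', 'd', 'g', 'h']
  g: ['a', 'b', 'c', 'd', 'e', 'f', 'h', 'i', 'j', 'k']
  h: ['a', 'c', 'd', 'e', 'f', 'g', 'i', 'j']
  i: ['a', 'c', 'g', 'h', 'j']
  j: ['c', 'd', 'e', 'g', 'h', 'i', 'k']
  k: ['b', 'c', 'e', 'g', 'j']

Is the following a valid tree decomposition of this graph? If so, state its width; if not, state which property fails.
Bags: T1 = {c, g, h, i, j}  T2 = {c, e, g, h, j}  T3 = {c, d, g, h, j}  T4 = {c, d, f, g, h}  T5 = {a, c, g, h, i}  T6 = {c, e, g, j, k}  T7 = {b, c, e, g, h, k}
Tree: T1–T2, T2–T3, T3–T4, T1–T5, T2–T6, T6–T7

No — bags containing vertex h are not connected in the tree.

A tree decomposition must satisfy three properties: every vertex lies in some bag; for every edge, both endpoints lie together in some bag; and for every vertex, the bags containing it form a connected subtree. Here bags containing vertex h are not connected in the tree, so the decomposition is invalid.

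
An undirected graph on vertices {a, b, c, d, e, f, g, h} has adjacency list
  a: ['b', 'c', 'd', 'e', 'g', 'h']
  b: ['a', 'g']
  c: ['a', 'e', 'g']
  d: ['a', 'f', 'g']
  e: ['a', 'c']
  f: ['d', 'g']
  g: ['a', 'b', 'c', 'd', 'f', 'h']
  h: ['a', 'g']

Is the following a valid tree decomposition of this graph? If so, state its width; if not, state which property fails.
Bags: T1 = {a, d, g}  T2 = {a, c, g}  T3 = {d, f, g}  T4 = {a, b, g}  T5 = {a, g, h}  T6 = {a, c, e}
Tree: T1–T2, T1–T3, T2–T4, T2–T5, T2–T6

Yes; width 2.

Every vertex of G appears in some bag (union = {a, b, c, d, e, f, g, h}); every edge is covered by a bag; and for each vertex v the set of bags containing v is connected in the bag tree. The decomposition is therefore valid. The largest bag has 3 vertices, so the width is 2.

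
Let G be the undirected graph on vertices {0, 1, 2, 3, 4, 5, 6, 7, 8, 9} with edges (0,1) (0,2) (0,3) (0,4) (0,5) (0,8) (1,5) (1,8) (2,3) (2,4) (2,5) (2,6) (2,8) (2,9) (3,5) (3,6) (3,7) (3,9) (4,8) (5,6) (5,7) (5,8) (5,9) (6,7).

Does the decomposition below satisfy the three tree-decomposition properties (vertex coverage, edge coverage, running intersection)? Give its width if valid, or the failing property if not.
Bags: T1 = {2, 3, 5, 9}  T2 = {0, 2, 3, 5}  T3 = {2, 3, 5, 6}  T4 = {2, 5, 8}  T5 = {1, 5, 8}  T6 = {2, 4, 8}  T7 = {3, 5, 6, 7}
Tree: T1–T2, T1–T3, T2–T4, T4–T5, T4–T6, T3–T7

No — edge (0,8) lies in no bag.

A tree decomposition must satisfy three properties: every vertex lies in some bag; for every edge, both endpoints lie together in some bag; and for every vertex, the bags containing it form a connected subtree. Here edge (0,8) lies in no bag, so the decomposition is invalid.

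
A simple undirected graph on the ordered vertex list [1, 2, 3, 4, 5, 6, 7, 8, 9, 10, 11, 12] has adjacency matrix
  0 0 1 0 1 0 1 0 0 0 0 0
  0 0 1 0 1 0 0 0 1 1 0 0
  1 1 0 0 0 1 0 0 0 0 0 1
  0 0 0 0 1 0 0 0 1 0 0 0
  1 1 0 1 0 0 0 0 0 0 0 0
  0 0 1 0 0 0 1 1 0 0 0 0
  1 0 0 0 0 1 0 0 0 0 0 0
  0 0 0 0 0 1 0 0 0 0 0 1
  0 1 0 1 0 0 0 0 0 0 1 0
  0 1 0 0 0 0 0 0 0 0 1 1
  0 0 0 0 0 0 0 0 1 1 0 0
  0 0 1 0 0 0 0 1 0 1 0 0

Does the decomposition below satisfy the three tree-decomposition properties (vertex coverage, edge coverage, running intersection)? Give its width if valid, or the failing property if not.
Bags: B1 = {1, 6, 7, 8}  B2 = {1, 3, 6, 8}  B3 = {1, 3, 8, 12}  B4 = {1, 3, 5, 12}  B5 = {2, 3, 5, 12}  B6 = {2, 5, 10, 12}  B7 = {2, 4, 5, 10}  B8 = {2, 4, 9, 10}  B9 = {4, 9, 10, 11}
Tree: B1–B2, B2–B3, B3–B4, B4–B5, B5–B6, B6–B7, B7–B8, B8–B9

Every vertex of G appears in some bag (union = {1, 2, 3, 4, 5, 6, 7, 8, 9, 10, 11, 12}); every edge is covered by a bag; and for each vertex v the set of bags containing v is connected in the bag tree. The decomposition is therefore valid. The largest bag has 4 vertices, so the width is 3.

Yes; width 3.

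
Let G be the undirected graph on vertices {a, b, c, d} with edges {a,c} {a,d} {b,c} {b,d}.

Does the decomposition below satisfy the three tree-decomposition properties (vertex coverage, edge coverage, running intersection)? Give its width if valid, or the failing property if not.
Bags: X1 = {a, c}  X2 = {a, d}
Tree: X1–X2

A tree decomposition must satisfy three properties: every vertex lies in some bag; for every edge, both endpoints lie together in some bag; and for every vertex, the bags containing it form a connected subtree. Here vertex b appears in no bag, so the decomposition is invalid.

No — vertex b appears in no bag.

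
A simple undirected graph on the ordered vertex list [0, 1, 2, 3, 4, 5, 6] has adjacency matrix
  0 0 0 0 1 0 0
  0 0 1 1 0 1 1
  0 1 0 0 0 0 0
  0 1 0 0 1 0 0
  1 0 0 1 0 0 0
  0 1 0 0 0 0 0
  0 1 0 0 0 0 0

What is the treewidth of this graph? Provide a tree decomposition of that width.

Treewidth 1.
Bags: B1 = {1, 3}  B2 = {3, 4}  B3 = {0, 4}  B4 = {1, 2}  B5 = {1, 5}  B6 = {1, 6}
Tree: B1–B2, B2–B3, B1–B4, B4–B5, B4–B6

Every bag has size at most 2, so the width is 2 − 1 = 1 and tw(G) ≤ 1. Since G has at least one edge (e.g. 1–3), it is not an edgeless graph, so tw(G) ≥ 1. Hence tw(G) = 1 exactly.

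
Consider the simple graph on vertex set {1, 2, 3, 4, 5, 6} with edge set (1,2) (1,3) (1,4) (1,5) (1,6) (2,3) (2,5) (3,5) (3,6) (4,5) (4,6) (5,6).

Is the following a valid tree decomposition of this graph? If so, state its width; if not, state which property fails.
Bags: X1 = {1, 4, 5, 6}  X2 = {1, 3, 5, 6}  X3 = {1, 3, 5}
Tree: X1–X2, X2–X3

A tree decomposition must satisfy three properties: every vertex lies in some bag; for every edge, both endpoints lie together in some bag; and for every vertex, the bags containing it form a connected subtree. Here vertex 2 appears in no bag, so the decomposition is invalid.

No — vertex 2 appears in no bag.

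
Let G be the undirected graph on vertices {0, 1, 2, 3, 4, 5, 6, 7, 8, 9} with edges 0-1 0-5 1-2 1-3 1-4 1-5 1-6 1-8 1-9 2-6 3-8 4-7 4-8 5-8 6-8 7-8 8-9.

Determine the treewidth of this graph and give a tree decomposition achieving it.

Treewidth 2.
One such decomposition:
Bags: B1 = {0, 1, 5}  B2 = {1, 5, 8}  B3 = {1, 3, 8}  B4 = {1, 6, 8}  B5 = {1, 2, 6}  B6 = {1, 4, 8}  B7 = {4, 7, 8}  B8 = {1, 8, 9}
Tree: B1–B2, B2–B3, B3–B4, B4–B5, B2–B6, B6–B7, B6–B8

Every bag has size at most 3, so the width is 3 − 1 = 2 and tw(G) ≤ 2. Conversely, {0, 1, 5} is a clique of size 3, and the vertices of any clique must share a bag in every tree decomposition; so some bag has ≥ 3 vertices and tw(G) ≥ 2. The upper and lower bounds meet at 2, so that is the treewidth.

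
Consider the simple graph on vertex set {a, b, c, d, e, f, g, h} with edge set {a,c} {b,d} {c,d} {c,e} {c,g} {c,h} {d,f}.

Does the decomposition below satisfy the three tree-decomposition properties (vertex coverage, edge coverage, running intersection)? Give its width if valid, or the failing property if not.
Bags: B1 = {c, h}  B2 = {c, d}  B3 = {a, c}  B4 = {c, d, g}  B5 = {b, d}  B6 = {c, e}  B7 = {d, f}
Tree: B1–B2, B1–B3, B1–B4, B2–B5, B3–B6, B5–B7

No — bags containing vertex d are not connected in the tree.

A tree decomposition must satisfy three properties: every vertex lies in some bag; for every edge, both endpoints lie together in some bag; and for every vertex, the bags containing it form a connected subtree. Here bags containing vertex d are not connected in the tree, so the decomposition is invalid.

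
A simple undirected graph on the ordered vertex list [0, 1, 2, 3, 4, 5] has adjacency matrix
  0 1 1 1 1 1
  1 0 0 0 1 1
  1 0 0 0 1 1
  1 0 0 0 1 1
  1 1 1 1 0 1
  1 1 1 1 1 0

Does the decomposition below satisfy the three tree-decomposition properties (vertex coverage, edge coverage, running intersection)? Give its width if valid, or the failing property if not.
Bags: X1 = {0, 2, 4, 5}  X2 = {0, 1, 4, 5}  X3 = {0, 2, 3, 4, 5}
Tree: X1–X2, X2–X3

A tree decomposition must satisfy three properties: every vertex lies in some bag; for every edge, both endpoints lie together in some bag; and for every vertex, the bags containing it form a connected subtree. Here bags containing vertex 2 are not connected in the tree, so the decomposition is invalid.

No — bags containing vertex 2 are not connected in the tree.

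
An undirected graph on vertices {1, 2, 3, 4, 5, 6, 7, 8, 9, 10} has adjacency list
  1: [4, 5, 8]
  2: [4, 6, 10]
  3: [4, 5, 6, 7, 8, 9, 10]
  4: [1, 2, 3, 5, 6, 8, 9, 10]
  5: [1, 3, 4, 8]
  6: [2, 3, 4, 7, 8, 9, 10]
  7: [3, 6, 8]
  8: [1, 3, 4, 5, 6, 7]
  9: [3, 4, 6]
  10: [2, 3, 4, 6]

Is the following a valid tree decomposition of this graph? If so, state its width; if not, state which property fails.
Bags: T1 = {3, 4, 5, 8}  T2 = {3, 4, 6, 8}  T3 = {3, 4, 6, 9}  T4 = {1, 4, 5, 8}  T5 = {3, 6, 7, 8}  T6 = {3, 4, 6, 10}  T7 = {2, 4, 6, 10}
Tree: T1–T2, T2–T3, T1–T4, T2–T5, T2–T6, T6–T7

Yes; width 3.

Every vertex of G appears in some bag (union = {1, 2, 3, 4, 5, 6, 7, 8, 9, 10}); every edge is covered by a bag; and for each vertex v the set of bags containing v is connected in the bag tree. The decomposition is therefore valid. The largest bag has 4 vertices, so the width is 3.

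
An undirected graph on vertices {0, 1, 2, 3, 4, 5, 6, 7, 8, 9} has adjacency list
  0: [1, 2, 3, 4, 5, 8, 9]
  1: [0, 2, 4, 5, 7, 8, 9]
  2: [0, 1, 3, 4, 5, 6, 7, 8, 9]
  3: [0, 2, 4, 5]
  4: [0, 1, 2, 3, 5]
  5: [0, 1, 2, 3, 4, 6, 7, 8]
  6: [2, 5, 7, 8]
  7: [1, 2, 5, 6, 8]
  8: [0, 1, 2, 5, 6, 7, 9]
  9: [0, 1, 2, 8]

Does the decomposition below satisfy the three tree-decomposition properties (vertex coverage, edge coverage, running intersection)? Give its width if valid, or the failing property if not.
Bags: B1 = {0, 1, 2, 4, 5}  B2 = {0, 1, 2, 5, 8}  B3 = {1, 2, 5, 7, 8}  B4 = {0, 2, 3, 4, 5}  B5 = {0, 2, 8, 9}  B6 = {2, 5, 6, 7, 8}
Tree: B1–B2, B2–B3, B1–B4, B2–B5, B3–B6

A tree decomposition must satisfy three properties: every vertex lies in some bag; for every edge, both endpoints lie together in some bag; and for every vertex, the bags containing it form a connected subtree. Here edge (1,9) lies in no bag, so the decomposition is invalid.

No — edge (1,9) lies in no bag.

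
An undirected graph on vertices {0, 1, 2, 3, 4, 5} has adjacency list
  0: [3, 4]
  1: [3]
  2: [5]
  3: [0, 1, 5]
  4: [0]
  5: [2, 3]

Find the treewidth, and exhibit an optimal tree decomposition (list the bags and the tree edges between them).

Treewidth 1.
One optimal decomposition is:
Bags: B1 = {3, 5}  B2 = {0, 3}  B3 = {2, 5}  B4 = {0, 4}  B5 = {1, 3}
Tree: B1–B2, B1–B3, B2–B4, B2–B5

The largest bag has 2 vertices, giving width 1; this decomposition certifies tw(G) ≤ 1. Any graph with an edge has treewidth ≥ 1, and G has the edge 3–5. Therefore the treewidth is 1.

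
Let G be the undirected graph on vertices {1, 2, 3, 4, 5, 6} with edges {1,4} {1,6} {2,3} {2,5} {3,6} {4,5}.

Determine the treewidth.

A width-2 tree decomposition is:
Bags: B1 = {2, 3, 5}  B2 = {3, 4, 5}  B3 = {1, 3, 4}  B4 = {1, 3, 6}
Tree: B1–B2, B2–B3, B3–B4
The largest bag has 3 vertices, giving width 2; this decomposition certifies tw(G) ≤ 2. Since 3–2–5–4–1–6–3 is a cycle in G, G is not acyclic. Forests are exactly the graphs of treewidth ≤ 1, so tw(G) ≥ 2. Combining the bounds, tw(G) = 2.

2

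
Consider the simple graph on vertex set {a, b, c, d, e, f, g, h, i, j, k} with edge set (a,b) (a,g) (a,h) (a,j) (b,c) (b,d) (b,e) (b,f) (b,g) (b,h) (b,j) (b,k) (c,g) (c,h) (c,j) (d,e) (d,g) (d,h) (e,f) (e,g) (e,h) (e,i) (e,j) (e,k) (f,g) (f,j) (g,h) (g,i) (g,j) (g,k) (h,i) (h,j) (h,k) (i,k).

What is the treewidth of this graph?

4

A width-4 tree decomposition is:
Bags: B1 = {b, c, g, h, j}  B2 = {b, e, g, h, j}  B3 = {a, b, g, h, j}  B4 = {b, e, g, h, k}  B5 = {b, d, e, g, h}  B6 = {e, g, h, i, k}  B7 = {b, e, f, g, j}
Tree: B1–B2, B2–B3, B2–B4, B2–B5, B4–B6, B2–B7
Every bag has size at most 5, so the width is 5 − 1 = 4 and tw(G) ≤ 4. For the lower bound, the 5 vertices {b, d, e, g, h} are pairwise adjacent, and any tree decomposition puts a clique entirely inside one bag — forcing width ≥ 4. The upper and lower bounds meet at 4, so that is the treewidth.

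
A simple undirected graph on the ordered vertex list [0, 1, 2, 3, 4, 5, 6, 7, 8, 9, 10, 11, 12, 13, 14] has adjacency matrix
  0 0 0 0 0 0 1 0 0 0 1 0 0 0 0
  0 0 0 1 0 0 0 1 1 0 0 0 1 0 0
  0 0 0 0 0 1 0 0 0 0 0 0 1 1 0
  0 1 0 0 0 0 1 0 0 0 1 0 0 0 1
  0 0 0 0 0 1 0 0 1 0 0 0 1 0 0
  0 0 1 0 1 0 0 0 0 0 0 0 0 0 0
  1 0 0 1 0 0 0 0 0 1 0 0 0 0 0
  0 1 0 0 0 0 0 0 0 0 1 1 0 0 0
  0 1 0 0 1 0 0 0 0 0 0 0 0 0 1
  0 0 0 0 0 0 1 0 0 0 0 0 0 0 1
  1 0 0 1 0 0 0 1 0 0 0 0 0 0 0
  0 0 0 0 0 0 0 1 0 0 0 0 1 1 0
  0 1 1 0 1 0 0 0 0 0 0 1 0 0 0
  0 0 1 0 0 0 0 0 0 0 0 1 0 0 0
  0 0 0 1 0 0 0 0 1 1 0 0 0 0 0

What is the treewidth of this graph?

3

A width-3 tree decomposition is:
Bags: B1 = {2, 5, 11, 13}  B2 = {2, 5, 11, 12}  B3 = {4, 5, 11, 12}  B4 = {4, 7, 11, 12}  B5 = {1, 4, 7, 12}  B6 = {1, 4, 7, 8}  B7 = {1, 7, 8, 10}  B8 = {1, 3, 8, 10}  B9 = {3, 8, 10, 14}  B10 = {0, 3, 10, 14}  B11 = {0, 3, 6, 14}  B12 = {0, 6, 9, 14}
Tree: B1–B2, B2–B3, B3–B4, B4–B5, B5–B6, B6–B7, B7–B8, B8–B9, B9–B10, B10–B11, B11–B12
Each bag holds 4 vertices, so the decomposition has width 3, which upper-bounds the treewidth. For the lower bound: the 4 vertex sets {2,5,13}, {11}, {12}, {1,4,7,8} are disjoint, each induces a connected subgraph, and every pair is joined by at least one edge of G. Contracting each set to a single vertex therefore yields K_{4} as a minor, and since treewidth is minor-monotone, tw(G) ≥ tw(K_{4}) = 3. The upper and lower bounds meet at 3, so that is the treewidth.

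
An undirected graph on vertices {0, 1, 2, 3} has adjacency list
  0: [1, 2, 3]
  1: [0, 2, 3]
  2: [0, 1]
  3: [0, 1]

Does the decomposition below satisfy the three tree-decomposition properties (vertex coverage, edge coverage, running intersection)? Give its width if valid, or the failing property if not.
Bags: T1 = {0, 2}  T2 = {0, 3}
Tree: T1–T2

No — vertex 1 appears in no bag.

A tree decomposition must satisfy three properties: every vertex lies in some bag; for every edge, both endpoints lie together in some bag; and for every vertex, the bags containing it form a connected subtree. Here vertex 1 appears in no bag, so the decomposition is invalid.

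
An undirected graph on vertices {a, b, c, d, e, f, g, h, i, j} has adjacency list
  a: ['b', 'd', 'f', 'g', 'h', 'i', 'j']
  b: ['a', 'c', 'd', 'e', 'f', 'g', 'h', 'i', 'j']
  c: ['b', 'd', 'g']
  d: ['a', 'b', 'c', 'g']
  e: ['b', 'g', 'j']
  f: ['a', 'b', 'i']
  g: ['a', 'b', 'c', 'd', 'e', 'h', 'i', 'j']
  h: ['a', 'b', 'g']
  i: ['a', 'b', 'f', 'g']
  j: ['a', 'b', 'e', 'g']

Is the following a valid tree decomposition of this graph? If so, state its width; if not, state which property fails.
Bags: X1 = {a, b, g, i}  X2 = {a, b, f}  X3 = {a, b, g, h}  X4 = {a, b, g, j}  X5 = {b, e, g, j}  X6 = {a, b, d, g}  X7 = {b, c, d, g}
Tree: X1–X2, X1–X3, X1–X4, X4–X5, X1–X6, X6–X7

No — edge (i,f) lies in no bag.

A tree decomposition must satisfy three properties: every vertex lies in some bag; for every edge, both endpoints lie together in some bag; and for every vertex, the bags containing it form a connected subtree. Here edge (i,f) lies in no bag, so the decomposition is invalid.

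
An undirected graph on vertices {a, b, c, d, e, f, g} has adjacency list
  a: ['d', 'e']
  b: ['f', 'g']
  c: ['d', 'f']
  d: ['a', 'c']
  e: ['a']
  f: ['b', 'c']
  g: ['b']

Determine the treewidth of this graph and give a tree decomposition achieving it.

Treewidth 1.
Bags: B1 = {a, e}  B2 = {a, d}  B3 = {c, d}  B4 = {c, f}  B5 = {b, f}  B6 = {b, g}
Tree: B1–B2, B2–B3, B3–B4, B4–B5, B5–B6

The largest bag has 2 vertices, giving width 1; this decomposition certifies tw(G) ≤ 1. Any graph with an edge has treewidth ≥ 1, and G has the edge e–a. Combining the bounds, tw(G) = 1.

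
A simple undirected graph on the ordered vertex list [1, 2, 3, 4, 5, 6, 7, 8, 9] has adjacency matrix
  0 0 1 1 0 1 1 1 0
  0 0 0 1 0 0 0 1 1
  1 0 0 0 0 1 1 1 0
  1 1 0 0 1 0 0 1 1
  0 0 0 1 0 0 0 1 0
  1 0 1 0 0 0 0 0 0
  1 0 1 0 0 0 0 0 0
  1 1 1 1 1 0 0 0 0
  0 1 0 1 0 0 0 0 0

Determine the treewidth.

A width-2 tree decomposition is:
Bags: B1 = {1, 3, 6}  B2 = {1, 3, 8}  B3 = {1, 3, 7}  B4 = {1, 4, 8}  B5 = {2, 4, 8}  B6 = {4, 5, 8}  B7 = {2, 4, 9}
Tree: B1–B2, B2–B3, B2–B4, B4–B5, B5–B6, B5–B7
The largest bag has 3 vertices, giving width 2; this decomposition certifies tw(G) ≤ 2. On the other hand G contains the 3-clique {1, 3, 8}. A clique must lie in a single bag of any decomposition, so no decomposition can have width below 2. Hence tw(G) = 2 exactly.

2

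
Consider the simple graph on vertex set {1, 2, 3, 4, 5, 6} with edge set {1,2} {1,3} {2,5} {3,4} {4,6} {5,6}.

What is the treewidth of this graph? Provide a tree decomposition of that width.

Treewidth 2.
One such decomposition:
Bags: B1 = {1, 2, 5}  B2 = {1, 5, 6}  B3 = {1, 4, 6}  B4 = {1, 3, 4}
Tree: B1–B2, B2–B3, B3–B4

Each bag holds 3 vertices, so the decomposition has width 2, which upper-bounds the treewidth. For the lower bound, G contains the cycle 1–2–5–6–4–3–1, so G is not a forest; only forests have treewidth ≤ 1, hence tw(G) ≥ 2. The upper and lower bounds meet at 2, so that is the treewidth.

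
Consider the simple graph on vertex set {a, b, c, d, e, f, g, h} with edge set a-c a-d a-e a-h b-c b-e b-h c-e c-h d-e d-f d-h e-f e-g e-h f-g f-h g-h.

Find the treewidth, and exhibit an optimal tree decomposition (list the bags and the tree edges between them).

Treewidth 3.
Bags: B1 = {a, d, e, h}  B2 = {d, e, f, h}  B3 = {e, f, g, h}  B4 = {a, c, e, h}  B5 = {b, c, e, h}
Tree: B1–B2, B2–B3, B1–B4, B4–B5

Each bag holds 4 vertices, so the decomposition has width 3, which upper-bounds the treewidth. On the other hand G contains the 4-clique {a, d, e, h}. A clique must lie in a single bag of any decomposition, so no decomposition can have width below 3. Combining the bounds, tw(G) = 3.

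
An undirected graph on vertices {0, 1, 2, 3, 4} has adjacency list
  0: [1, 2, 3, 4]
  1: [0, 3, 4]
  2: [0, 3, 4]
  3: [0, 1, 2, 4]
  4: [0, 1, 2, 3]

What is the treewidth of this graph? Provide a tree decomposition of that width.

Each bag holds 4 vertices, so the decomposition has width 3, which upper-bounds the treewidth. On the other hand G contains the 4-clique {0, 1, 3, 4}. A clique must lie in a single bag of any decomposition, so no decomposition can have width below 3. The upper and lower bounds meet at 3, so that is the treewidth.

Treewidth 3.
One optimal decomposition is:
Bags: B1 = {0, 2, 3, 4}  B2 = {0, 1, 3, 4}
Tree: B1–B2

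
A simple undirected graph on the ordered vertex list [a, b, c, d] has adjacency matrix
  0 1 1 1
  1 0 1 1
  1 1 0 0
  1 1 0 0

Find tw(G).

A width-2 tree decomposition is:
Bags: B1 = {a, b, c}  B2 = {a, b, d}
Tree: B1–B2
Each bag holds 3 vertices, so the decomposition has width 2, which upper-bounds the treewidth. Conversely, {a, b, d} is a clique of size 3, and the vertices of any clique must share a bag in every tree decomposition; so some bag has ≥ 3 vertices and tw(G) ≥ 2. Combining the bounds, tw(G) = 2.

2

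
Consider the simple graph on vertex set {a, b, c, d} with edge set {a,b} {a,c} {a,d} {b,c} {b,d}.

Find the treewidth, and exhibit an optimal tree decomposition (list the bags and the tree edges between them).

Each bag holds 3 vertices, so the decomposition has width 2, which upper-bounds the treewidth. On the other hand G contains the 3-clique {a, b, d}. A clique must lie in a single bag of any decomposition, so no decomposition can have width below 2. Therefore the treewidth is 2.

Treewidth 2.
Bags: B1 = {a, b, d}  B2 = {a, b, c}
Tree: B1–B2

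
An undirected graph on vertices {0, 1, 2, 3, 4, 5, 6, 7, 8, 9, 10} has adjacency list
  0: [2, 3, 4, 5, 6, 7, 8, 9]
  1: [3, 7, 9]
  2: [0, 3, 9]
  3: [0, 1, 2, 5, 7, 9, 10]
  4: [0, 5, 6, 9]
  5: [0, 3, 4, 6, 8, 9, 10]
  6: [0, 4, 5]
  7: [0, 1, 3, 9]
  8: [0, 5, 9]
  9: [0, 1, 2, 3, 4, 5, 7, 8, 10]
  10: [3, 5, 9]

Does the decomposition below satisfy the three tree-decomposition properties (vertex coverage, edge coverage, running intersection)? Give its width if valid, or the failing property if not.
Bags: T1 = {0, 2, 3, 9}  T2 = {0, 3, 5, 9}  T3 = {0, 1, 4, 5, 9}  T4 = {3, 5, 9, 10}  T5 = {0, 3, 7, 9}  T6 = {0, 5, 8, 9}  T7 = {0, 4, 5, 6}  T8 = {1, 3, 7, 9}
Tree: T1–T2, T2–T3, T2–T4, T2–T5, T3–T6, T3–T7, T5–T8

A tree decomposition must satisfy three properties: every vertex lies in some bag; for every edge, both endpoints lie together in some bag; and for every vertex, the bags containing it form a connected subtree. Here bags containing vertex 1 are not connected in the tree, so the decomposition is invalid.

No — bags containing vertex 1 are not connected in the tree.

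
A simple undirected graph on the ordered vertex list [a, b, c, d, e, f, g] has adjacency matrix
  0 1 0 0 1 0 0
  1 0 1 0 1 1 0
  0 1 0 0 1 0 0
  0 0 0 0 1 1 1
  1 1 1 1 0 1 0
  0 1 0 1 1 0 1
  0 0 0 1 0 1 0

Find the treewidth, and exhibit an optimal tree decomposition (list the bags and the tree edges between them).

Every bag has size at most 3, so the width is 3 − 1 = 2 and tw(G) ≤ 2. On the other hand G contains the 3-clique {d, f, g}. A clique must lie in a single bag of any decomposition, so no decomposition can have width below 2. Hence tw(G) = 2 exactly.

Treewidth 2.
One such decomposition:
Bags: B1 = {a, b, e}  B2 = {b, c, e}  B3 = {b, e, f}  B4 = {d, e, f}  B5 = {d, f, g}
Tree: B1–B2, B2–B3, B3–B4, B4–B5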